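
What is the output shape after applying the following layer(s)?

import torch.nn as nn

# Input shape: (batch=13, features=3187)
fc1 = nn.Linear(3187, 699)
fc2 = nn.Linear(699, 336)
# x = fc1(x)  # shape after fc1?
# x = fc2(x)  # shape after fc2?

Input shape: (13, 3187)
  -> after fc1: (13, 699)
Output shape: (13, 336)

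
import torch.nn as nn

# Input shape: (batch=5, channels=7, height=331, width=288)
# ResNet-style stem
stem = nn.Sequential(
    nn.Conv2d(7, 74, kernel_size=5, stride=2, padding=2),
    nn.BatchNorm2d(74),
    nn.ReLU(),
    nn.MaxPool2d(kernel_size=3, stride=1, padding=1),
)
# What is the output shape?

Input shape: (5, 7, 331, 288)
  -> after Conv2d 5x5 stride=2: (5, 74, 166, 144)
Output shape: (5, 74, 166, 144)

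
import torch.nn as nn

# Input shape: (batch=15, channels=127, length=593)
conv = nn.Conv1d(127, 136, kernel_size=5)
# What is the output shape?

Input shape: (15, 127, 593)
Output shape: (15, 136, 589)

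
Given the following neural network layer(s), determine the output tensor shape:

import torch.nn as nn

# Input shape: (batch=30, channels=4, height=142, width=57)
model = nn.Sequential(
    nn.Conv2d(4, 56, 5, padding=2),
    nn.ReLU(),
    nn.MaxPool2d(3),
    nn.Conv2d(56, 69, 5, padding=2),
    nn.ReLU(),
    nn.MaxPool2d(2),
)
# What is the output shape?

Input shape: (30, 4, 142, 57)
  -> after first Conv2d: (30, 56, 142, 57)
  -> after first MaxPool2d: (30, 56, 47, 19)
  -> after second Conv2d: (30, 69, 47, 19)
Output shape: (30, 69, 23, 9)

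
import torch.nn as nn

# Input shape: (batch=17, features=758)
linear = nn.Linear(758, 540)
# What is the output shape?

Input shape: (17, 758)
Output shape: (17, 540)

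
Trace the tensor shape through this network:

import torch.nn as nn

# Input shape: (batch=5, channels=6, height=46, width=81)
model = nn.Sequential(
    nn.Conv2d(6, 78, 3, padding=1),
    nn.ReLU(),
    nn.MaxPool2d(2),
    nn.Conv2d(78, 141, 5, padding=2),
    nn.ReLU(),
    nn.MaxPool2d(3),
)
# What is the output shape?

Input shape: (5, 6, 46, 81)
  -> after first Conv2d: (5, 78, 46, 81)
  -> after first MaxPool2d: (5, 78, 23, 40)
  -> after second Conv2d: (5, 141, 23, 40)
Output shape: (5, 141, 7, 13)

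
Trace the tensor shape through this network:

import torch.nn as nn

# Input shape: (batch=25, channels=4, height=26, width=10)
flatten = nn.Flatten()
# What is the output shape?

Input shape: (25, 4, 26, 10)
Output shape: (25, 1040)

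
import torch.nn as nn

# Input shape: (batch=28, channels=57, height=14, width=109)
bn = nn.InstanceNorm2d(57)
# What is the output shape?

Input shape: (28, 57, 14, 109)
Output shape: (28, 57, 14, 109)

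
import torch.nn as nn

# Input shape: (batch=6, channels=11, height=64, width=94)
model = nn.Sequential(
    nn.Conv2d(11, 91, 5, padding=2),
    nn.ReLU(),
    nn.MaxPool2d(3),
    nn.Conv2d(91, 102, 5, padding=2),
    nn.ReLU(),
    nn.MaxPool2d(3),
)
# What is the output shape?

Input shape: (6, 11, 64, 94)
  -> after first Conv2d: (6, 91, 64, 94)
  -> after first MaxPool2d: (6, 91, 21, 31)
  -> after second Conv2d: (6, 102, 21, 31)
Output shape: (6, 102, 7, 10)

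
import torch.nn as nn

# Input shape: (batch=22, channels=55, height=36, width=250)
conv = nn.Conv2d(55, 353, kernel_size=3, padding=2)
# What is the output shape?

Input shape: (22, 55, 36, 250)
Output shape: (22, 353, 38, 252)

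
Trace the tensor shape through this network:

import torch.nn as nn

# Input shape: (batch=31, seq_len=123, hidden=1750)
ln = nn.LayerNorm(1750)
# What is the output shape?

Input shape: (31, 123, 1750)
Output shape: (31, 123, 1750)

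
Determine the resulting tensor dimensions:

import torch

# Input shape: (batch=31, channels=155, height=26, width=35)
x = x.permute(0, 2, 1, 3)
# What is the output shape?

Input shape: (31, 155, 26, 35)
Output shape: (31, 26, 155, 35)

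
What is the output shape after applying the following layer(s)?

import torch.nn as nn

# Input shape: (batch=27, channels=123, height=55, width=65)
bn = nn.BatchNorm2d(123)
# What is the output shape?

Input shape: (27, 123, 55, 65)
Output shape: (27, 123, 55, 65)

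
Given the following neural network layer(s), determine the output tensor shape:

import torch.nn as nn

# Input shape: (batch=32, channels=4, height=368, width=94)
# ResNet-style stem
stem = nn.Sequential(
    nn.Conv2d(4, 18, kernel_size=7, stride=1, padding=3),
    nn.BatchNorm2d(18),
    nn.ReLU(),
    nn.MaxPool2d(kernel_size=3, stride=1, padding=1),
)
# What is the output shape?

Input shape: (32, 4, 368, 94)
  -> after Conv2d 7x7 stride=1: (32, 18, 368, 94)
Output shape: (32, 18, 368, 94)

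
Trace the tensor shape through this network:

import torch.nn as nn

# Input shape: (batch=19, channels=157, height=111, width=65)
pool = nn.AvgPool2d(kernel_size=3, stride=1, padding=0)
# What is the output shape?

Input shape: (19, 157, 111, 65)
Output shape: (19, 157, 109, 63)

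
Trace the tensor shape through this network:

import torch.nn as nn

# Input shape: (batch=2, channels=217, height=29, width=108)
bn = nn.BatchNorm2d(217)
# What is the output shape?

Input shape: (2, 217, 29, 108)
Output shape: (2, 217, 29, 108)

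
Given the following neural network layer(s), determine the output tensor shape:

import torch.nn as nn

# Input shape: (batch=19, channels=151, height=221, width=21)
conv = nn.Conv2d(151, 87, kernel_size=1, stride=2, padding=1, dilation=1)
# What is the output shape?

Input shape: (19, 151, 221, 21)
Output shape: (19, 87, 112, 12)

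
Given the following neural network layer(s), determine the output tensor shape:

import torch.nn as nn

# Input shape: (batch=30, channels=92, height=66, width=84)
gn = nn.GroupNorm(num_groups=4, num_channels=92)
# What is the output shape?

Input shape: (30, 92, 66, 84)
Output shape: (30, 92, 66, 84)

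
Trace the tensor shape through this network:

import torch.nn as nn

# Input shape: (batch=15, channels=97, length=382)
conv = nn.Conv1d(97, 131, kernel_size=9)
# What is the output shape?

Input shape: (15, 97, 382)
Output shape: (15, 131, 374)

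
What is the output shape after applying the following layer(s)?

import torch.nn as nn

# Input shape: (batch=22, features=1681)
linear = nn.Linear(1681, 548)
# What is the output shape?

Input shape: (22, 1681)
Output shape: (22, 548)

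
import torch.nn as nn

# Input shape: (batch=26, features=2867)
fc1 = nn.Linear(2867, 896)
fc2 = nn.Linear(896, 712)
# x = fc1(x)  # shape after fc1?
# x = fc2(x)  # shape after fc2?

Input shape: (26, 2867)
  -> after fc1: (26, 896)
Output shape: (26, 712)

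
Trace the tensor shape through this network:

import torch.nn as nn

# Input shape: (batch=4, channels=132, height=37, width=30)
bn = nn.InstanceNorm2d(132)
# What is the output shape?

Input shape: (4, 132, 37, 30)
Output shape: (4, 132, 37, 30)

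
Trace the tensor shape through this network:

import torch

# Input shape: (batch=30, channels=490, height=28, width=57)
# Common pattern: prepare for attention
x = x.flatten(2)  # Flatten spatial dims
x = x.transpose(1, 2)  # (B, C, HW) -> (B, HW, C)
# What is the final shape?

Input shape: (30, 490, 28, 57)
  -> after flatten(2): (30, 490, 1596)
Output shape: (30, 1596, 490)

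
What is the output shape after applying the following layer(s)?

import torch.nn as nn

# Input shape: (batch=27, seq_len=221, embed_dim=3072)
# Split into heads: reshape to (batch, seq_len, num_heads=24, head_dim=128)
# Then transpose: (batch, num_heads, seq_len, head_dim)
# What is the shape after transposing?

Input shape: (27, 221, 3072)
  -> after reshape: (27, 221, 24, 128)
Output shape: (27, 24, 221, 128)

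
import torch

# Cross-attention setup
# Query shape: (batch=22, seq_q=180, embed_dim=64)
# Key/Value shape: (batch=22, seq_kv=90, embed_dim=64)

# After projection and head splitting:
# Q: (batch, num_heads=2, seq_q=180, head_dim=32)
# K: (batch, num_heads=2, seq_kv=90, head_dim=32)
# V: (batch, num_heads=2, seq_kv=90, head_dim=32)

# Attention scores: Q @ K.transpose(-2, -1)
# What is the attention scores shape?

Input shape: (22, 180, 64)
Output shape: (22, 2, 180, 90)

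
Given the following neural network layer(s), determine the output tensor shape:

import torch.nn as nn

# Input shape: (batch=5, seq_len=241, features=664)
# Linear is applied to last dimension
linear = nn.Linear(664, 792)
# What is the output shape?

Input shape: (5, 241, 664)
Output shape: (5, 241, 792)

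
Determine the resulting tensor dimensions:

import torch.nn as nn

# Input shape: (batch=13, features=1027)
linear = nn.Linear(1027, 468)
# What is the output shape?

Input shape: (13, 1027)
Output shape: (13, 468)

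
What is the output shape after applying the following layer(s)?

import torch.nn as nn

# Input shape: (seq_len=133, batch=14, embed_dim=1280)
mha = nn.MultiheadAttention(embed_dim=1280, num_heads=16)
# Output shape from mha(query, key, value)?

Input shape: (133, 14, 1280)
Output shape: (133, 14, 1280)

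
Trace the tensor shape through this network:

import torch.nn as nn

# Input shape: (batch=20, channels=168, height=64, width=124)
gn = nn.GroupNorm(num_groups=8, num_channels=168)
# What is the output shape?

Input shape: (20, 168, 64, 124)
Output shape: (20, 168, 64, 124)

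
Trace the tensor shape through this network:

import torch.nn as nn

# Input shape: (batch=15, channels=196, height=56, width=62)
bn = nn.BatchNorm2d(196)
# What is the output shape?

Input shape: (15, 196, 56, 62)
Output shape: (15, 196, 56, 62)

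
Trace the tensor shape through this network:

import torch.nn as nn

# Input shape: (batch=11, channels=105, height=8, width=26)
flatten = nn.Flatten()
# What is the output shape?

Input shape: (11, 105, 8, 26)
Output shape: (11, 21840)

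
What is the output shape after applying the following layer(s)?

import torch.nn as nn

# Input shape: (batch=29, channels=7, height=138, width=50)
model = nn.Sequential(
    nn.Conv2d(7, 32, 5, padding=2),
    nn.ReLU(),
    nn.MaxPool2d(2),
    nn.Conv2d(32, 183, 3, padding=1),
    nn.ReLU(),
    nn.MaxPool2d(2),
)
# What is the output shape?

Input shape: (29, 7, 138, 50)
  -> after first Conv2d: (29, 32, 138, 50)
  -> after first MaxPool2d: (29, 32, 69, 25)
  -> after second Conv2d: (29, 183, 69, 25)
Output shape: (29, 183, 34, 12)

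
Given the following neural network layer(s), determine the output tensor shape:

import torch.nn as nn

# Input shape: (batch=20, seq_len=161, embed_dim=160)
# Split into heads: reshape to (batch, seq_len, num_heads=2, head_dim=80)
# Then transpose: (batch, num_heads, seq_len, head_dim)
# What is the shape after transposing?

Input shape: (20, 161, 160)
  -> after reshape: (20, 161, 2, 80)
Output shape: (20, 2, 161, 80)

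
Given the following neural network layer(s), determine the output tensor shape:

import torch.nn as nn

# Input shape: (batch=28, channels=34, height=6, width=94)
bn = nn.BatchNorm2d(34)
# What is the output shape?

Input shape: (28, 34, 6, 94)
Output shape: (28, 34, 6, 94)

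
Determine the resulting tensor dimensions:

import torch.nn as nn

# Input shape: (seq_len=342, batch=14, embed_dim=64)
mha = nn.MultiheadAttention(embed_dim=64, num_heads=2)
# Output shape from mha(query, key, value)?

Input shape: (342, 14, 64)
Output shape: (342, 14, 64)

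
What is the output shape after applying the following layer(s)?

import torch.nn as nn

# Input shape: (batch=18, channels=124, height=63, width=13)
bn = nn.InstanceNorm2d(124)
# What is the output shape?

Input shape: (18, 124, 63, 13)
Output shape: (18, 124, 63, 13)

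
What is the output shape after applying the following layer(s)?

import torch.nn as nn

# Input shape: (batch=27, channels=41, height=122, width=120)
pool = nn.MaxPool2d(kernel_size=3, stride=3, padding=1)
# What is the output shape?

Input shape: (27, 41, 122, 120)
Output shape: (27, 41, 41, 40)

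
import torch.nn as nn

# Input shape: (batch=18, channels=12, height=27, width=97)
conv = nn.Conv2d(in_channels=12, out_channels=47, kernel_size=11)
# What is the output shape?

Input shape: (18, 12, 27, 97)
Output shape: (18, 47, 17, 87)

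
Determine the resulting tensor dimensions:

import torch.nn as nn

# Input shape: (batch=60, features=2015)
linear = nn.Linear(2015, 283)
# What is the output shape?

Input shape: (60, 2015)
Output shape: (60, 283)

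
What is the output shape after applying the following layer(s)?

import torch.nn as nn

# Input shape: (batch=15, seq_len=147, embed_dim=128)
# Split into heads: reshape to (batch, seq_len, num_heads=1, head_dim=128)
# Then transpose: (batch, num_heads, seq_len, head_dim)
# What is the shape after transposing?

Input shape: (15, 147, 128)
  -> after reshape: (15, 147, 1, 128)
Output shape: (15, 1, 147, 128)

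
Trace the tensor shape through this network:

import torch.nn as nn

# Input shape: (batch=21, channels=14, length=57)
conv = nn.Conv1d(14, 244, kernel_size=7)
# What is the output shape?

Input shape: (21, 14, 57)
Output shape: (21, 244, 51)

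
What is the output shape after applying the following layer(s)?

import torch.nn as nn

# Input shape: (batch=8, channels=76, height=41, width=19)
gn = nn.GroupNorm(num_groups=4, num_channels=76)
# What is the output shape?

Input shape: (8, 76, 41, 19)
Output shape: (8, 76, 41, 19)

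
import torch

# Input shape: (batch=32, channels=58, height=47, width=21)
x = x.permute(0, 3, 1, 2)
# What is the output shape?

Input shape: (32, 58, 47, 21)
Output shape: (32, 21, 58, 47)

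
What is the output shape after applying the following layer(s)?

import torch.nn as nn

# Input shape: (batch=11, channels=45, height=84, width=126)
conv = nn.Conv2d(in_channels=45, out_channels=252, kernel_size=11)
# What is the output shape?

Input shape: (11, 45, 84, 126)
Output shape: (11, 252, 74, 116)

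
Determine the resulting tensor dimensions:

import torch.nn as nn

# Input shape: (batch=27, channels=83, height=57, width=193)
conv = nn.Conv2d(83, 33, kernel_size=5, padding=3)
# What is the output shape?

Input shape: (27, 83, 57, 193)
Output shape: (27, 33, 59, 195)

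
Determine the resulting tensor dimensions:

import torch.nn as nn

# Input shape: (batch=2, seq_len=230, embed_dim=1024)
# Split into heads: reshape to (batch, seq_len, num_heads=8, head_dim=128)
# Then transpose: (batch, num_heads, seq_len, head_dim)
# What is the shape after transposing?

Input shape: (2, 230, 1024)
  -> after reshape: (2, 230, 8, 128)
Output shape: (2, 8, 230, 128)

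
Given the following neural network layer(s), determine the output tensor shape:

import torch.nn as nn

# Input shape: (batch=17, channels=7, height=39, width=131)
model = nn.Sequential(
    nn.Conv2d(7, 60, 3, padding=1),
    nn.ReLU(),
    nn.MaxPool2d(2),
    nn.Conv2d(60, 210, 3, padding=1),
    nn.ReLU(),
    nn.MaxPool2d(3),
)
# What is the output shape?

Input shape: (17, 7, 39, 131)
  -> after first Conv2d: (17, 60, 39, 131)
  -> after first MaxPool2d: (17, 60, 19, 65)
  -> after second Conv2d: (17, 210, 19, 65)
Output shape: (17, 210, 6, 21)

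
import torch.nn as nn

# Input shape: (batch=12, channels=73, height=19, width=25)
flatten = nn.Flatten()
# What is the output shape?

Input shape: (12, 73, 19, 25)
Output shape: (12, 34675)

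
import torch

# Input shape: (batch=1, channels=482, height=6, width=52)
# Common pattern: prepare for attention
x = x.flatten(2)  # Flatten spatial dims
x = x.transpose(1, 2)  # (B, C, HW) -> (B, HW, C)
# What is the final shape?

Input shape: (1, 482, 6, 52)
  -> after flatten(2): (1, 482, 312)
Output shape: (1, 312, 482)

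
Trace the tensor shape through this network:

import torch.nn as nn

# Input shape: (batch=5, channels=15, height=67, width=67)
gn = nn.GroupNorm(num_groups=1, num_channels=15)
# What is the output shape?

Input shape: (5, 15, 67, 67)
Output shape: (5, 15, 67, 67)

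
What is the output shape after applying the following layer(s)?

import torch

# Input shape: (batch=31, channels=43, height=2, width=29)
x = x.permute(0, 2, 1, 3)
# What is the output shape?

Input shape: (31, 43, 2, 29)
Output shape: (31, 2, 43, 29)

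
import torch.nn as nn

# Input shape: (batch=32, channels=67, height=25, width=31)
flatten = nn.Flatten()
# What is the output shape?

Input shape: (32, 67, 25, 31)
Output shape: (32, 51925)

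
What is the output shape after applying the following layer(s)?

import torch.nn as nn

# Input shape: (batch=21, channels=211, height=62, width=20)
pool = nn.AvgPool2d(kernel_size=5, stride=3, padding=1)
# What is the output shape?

Input shape: (21, 211, 62, 20)
Output shape: (21, 211, 20, 6)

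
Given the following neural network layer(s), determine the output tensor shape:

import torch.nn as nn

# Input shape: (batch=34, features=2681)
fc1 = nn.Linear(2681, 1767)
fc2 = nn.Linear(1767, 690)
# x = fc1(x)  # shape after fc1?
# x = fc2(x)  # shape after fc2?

Input shape: (34, 2681)
  -> after fc1: (34, 1767)
Output shape: (34, 690)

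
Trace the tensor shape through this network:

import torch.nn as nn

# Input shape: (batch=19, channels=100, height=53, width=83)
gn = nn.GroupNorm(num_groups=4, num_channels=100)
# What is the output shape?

Input shape: (19, 100, 53, 83)
Output shape: (19, 100, 53, 83)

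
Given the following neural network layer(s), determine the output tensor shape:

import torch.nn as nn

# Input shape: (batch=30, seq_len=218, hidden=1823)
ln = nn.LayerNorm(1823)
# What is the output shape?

Input shape: (30, 218, 1823)
Output shape: (30, 218, 1823)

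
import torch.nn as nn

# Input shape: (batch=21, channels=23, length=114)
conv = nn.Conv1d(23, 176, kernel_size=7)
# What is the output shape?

Input shape: (21, 23, 114)
Output shape: (21, 176, 108)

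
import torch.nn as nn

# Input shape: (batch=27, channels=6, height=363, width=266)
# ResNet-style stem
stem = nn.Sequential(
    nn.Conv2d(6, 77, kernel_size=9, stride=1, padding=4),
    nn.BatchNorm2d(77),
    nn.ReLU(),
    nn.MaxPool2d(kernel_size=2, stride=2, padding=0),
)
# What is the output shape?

Input shape: (27, 6, 363, 266)
  -> after Conv2d 9x9 stride=1: (27, 77, 363, 266)
Output shape: (27, 77, 181, 133)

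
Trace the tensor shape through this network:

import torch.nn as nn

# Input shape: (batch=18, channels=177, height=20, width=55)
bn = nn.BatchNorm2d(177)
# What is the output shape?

Input shape: (18, 177, 20, 55)
Output shape: (18, 177, 20, 55)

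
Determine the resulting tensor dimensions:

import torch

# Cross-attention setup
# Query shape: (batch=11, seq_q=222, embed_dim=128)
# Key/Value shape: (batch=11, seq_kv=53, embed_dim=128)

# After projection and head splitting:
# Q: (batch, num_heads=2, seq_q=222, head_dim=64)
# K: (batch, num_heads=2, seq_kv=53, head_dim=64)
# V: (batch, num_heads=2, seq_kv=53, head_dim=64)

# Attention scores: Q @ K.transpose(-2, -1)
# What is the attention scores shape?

Input shape: (11, 222, 128)
Output shape: (11, 2, 222, 53)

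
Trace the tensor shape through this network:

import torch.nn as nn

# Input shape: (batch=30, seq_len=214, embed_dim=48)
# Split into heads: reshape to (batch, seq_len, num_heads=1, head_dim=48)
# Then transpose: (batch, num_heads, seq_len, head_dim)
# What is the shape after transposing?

Input shape: (30, 214, 48)
  -> after reshape: (30, 214, 1, 48)
Output shape: (30, 1, 214, 48)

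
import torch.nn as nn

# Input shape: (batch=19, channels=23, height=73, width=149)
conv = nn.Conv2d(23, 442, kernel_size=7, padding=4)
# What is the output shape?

Input shape: (19, 23, 73, 149)
Output shape: (19, 442, 75, 151)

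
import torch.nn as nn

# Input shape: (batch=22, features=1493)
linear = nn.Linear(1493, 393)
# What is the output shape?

Input shape: (22, 1493)
Output shape: (22, 393)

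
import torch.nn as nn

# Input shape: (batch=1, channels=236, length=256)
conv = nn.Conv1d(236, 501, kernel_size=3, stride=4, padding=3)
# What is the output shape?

Input shape: (1, 236, 256)
Output shape: (1, 501, 65)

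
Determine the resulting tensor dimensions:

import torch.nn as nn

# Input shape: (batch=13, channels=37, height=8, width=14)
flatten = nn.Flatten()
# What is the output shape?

Input shape: (13, 37, 8, 14)
Output shape: (13, 4144)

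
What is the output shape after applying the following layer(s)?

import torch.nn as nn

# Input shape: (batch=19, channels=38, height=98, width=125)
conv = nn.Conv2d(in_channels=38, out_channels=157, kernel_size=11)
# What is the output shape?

Input shape: (19, 38, 98, 125)
Output shape: (19, 157, 88, 115)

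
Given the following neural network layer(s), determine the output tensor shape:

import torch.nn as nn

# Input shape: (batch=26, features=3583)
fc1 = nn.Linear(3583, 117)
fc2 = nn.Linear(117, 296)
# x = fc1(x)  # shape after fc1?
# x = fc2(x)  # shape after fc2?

Input shape: (26, 3583)
  -> after fc1: (26, 117)
Output shape: (26, 296)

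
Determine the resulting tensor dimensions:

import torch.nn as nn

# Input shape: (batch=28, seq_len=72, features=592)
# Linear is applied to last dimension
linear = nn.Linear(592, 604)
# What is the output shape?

Input shape: (28, 72, 592)
Output shape: (28, 72, 604)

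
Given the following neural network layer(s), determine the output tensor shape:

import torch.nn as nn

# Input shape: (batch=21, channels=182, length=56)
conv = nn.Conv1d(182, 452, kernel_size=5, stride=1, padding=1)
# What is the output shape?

Input shape: (21, 182, 56)
Output shape: (21, 452, 54)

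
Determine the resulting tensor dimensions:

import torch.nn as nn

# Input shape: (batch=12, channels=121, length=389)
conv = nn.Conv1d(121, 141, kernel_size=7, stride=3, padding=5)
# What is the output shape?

Input shape: (12, 121, 389)
Output shape: (12, 141, 131)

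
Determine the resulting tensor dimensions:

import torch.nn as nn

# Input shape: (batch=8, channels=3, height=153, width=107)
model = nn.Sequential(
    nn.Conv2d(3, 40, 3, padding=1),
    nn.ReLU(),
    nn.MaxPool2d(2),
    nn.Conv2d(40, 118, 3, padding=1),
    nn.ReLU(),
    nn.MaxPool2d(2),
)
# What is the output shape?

Input shape: (8, 3, 153, 107)
  -> after first Conv2d: (8, 40, 153, 107)
  -> after first MaxPool2d: (8, 40, 76, 53)
  -> after second Conv2d: (8, 118, 76, 53)
Output shape: (8, 118, 38, 26)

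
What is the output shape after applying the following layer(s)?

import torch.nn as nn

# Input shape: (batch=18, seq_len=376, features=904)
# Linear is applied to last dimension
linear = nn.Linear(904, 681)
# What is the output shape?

Input shape: (18, 376, 904)
Output shape: (18, 376, 681)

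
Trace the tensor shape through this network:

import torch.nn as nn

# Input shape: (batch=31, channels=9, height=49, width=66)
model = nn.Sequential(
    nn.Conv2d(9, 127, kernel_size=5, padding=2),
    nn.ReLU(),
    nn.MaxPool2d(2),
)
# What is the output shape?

Input shape: (31, 9, 49, 66)
  -> after Conv2d: (31, 127, 49, 66)
  -> after ReLU: (31, 127, 49, 66)
Output shape: (31, 127, 24, 33)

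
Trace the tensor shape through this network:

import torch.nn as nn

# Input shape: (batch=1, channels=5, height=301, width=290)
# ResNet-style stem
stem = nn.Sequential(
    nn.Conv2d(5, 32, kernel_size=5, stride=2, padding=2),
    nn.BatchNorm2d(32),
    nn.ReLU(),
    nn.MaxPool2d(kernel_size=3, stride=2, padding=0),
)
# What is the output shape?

Input shape: (1, 5, 301, 290)
  -> after Conv2d 5x5 stride=2: (1, 32, 151, 145)
Output shape: (1, 32, 75, 72)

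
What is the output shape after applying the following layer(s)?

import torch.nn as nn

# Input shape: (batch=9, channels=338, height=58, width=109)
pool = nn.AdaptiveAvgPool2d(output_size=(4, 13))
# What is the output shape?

Input shape: (9, 338, 58, 109)
Output shape: (9, 338, 4, 13)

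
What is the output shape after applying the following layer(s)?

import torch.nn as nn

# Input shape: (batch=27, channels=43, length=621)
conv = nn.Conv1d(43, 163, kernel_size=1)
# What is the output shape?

Input shape: (27, 43, 621)
Output shape: (27, 163, 621)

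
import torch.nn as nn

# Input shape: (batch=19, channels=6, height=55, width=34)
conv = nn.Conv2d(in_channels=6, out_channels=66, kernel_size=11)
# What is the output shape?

Input shape: (19, 6, 55, 34)
Output shape: (19, 66, 45, 24)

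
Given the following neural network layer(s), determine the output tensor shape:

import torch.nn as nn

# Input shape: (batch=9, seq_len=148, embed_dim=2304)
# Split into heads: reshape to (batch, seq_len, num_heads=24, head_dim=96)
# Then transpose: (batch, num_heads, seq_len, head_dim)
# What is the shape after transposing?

Input shape: (9, 148, 2304)
  -> after reshape: (9, 148, 24, 96)
Output shape: (9, 24, 148, 96)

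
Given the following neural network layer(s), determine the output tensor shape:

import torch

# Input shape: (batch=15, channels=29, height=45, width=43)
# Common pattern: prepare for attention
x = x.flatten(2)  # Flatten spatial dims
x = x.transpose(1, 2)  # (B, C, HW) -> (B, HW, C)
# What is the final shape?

Input shape: (15, 29, 45, 43)
  -> after flatten(2): (15, 29, 1935)
Output shape: (15, 1935, 29)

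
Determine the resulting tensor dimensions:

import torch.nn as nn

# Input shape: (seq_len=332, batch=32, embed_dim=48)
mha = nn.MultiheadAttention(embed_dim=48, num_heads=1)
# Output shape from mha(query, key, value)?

Input shape: (332, 32, 48)
Output shape: (332, 32, 48)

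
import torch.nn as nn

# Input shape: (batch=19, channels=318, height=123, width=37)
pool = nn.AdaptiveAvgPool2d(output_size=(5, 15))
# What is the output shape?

Input shape: (19, 318, 123, 37)
Output shape: (19, 318, 5, 15)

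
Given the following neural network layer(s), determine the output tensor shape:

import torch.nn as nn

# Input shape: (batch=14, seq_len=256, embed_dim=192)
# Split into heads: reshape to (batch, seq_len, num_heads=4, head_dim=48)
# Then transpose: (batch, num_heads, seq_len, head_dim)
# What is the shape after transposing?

Input shape: (14, 256, 192)
  -> after reshape: (14, 256, 4, 48)
Output shape: (14, 4, 256, 48)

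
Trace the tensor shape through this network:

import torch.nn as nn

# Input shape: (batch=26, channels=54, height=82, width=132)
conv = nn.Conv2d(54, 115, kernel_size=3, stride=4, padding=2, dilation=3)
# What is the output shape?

Input shape: (26, 54, 82, 132)
Output shape: (26, 115, 20, 33)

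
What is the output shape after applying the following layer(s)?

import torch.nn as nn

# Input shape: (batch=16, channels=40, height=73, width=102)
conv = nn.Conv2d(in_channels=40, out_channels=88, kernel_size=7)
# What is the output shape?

Input shape: (16, 40, 73, 102)
Output shape: (16, 88, 67, 96)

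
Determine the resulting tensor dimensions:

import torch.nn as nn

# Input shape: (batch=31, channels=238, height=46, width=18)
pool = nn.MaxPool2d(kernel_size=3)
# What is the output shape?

Input shape: (31, 238, 46, 18)
Output shape: (31, 238, 15, 6)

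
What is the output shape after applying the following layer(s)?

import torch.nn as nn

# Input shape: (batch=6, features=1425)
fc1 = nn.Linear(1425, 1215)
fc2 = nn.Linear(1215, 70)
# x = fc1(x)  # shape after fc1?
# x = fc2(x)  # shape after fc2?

Input shape: (6, 1425)
  -> after fc1: (6, 1215)
Output shape: (6, 70)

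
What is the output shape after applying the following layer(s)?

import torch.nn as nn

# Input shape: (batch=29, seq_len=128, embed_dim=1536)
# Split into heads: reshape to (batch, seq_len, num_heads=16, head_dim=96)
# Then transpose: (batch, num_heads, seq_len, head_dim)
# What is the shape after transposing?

Input shape: (29, 128, 1536)
  -> after reshape: (29, 128, 16, 96)
Output shape: (29, 16, 128, 96)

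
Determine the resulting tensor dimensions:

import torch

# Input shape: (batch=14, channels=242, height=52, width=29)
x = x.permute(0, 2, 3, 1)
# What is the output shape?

Input shape: (14, 242, 52, 29)
Output shape: (14, 52, 29, 242)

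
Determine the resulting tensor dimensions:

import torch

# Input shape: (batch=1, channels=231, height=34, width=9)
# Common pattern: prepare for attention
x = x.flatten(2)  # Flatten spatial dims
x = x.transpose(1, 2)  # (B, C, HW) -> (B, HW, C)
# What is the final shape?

Input shape: (1, 231, 34, 9)
  -> after flatten(2): (1, 231, 306)
Output shape: (1, 306, 231)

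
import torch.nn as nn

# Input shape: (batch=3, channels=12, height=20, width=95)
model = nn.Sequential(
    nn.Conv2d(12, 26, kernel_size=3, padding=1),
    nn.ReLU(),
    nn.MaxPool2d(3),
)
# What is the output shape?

Input shape: (3, 12, 20, 95)
  -> after Conv2d: (3, 26, 20, 95)
  -> after ReLU: (3, 26, 20, 95)
Output shape: (3, 26, 6, 31)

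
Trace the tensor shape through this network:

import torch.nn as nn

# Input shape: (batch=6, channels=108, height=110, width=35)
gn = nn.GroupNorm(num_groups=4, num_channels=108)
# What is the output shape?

Input shape: (6, 108, 110, 35)
Output shape: (6, 108, 110, 35)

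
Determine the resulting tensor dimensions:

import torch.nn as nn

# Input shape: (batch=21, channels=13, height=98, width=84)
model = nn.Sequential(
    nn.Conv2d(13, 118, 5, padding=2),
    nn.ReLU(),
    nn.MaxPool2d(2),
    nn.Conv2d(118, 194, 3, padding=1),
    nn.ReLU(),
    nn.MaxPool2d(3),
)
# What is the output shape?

Input shape: (21, 13, 98, 84)
  -> after first Conv2d: (21, 118, 98, 84)
  -> after first MaxPool2d: (21, 118, 49, 42)
  -> after second Conv2d: (21, 194, 49, 42)
Output shape: (21, 194, 16, 14)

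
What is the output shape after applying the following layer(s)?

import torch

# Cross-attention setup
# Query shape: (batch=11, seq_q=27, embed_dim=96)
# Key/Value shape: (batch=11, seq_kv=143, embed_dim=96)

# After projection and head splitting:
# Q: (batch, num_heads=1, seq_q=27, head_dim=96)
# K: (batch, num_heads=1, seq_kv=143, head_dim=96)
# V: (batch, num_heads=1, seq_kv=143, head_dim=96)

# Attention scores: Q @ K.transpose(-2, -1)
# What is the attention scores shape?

Input shape: (11, 27, 96)
Output shape: (11, 1, 27, 143)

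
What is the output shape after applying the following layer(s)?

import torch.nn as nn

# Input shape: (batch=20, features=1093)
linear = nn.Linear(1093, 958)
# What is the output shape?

Input shape: (20, 1093)
Output shape: (20, 958)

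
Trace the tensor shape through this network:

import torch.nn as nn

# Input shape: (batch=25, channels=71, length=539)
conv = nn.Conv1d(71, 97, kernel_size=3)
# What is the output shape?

Input shape: (25, 71, 539)
Output shape: (25, 97, 537)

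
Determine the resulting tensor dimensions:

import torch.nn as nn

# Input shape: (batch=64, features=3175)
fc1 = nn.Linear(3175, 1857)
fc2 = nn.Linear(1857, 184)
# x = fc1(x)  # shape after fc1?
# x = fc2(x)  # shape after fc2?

Input shape: (64, 3175)
  -> after fc1: (64, 1857)
Output shape: (64, 184)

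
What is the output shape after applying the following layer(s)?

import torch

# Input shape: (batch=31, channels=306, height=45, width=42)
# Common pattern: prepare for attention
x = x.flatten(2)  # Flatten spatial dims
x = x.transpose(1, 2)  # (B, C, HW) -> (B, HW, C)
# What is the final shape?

Input shape: (31, 306, 45, 42)
  -> after flatten(2): (31, 306, 1890)
Output shape: (31, 1890, 306)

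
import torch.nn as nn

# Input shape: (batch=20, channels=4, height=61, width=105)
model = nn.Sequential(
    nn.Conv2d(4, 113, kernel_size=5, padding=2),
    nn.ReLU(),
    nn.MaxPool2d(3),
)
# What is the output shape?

Input shape: (20, 4, 61, 105)
  -> after Conv2d: (20, 113, 61, 105)
  -> after ReLU: (20, 113, 61, 105)
Output shape: (20, 113, 20, 35)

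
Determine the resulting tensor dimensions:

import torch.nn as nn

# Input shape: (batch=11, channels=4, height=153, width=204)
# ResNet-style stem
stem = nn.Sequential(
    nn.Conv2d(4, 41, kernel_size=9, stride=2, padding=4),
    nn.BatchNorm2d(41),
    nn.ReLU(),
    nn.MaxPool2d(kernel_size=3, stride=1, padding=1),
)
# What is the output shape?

Input shape: (11, 4, 153, 204)
  -> after Conv2d 9x9 stride=2: (11, 41, 77, 102)
Output shape: (11, 41, 77, 102)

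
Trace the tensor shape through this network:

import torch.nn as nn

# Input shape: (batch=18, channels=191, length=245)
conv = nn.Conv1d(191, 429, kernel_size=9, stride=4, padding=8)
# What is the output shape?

Input shape: (18, 191, 245)
Output shape: (18, 429, 64)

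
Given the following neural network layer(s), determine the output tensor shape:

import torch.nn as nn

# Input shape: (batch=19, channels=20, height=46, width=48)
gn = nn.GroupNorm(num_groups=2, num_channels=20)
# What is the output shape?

Input shape: (19, 20, 46, 48)
Output shape: (19, 20, 46, 48)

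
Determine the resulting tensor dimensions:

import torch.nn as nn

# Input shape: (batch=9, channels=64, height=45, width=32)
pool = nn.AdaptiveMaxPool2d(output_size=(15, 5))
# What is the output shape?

Input shape: (9, 64, 45, 32)
Output shape: (9, 64, 15, 5)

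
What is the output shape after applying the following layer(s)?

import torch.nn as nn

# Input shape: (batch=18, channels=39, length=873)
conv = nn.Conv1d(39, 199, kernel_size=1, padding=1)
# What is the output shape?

Input shape: (18, 39, 873)
Output shape: (18, 199, 875)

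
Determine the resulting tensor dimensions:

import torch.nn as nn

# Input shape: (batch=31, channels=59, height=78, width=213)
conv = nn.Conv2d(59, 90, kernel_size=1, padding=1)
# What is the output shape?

Input shape: (31, 59, 78, 213)
Output shape: (31, 90, 80, 215)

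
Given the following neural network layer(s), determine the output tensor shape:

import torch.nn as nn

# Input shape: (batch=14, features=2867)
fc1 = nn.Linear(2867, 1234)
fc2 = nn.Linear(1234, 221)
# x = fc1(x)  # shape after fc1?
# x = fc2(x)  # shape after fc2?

Input shape: (14, 2867)
  -> after fc1: (14, 1234)
Output shape: (14, 221)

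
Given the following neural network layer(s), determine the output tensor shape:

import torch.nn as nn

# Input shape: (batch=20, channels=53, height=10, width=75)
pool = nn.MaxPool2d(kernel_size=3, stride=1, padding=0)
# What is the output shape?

Input shape: (20, 53, 10, 75)
Output shape: (20, 53, 8, 73)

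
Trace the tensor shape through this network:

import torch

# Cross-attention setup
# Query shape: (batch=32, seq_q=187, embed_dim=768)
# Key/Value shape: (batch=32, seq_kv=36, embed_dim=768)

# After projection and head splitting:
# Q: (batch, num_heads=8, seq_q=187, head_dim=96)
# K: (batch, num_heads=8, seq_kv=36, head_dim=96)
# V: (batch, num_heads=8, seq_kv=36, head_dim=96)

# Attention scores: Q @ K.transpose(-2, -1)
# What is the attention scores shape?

Input shape: (32, 187, 768)
Output shape: (32, 8, 187, 36)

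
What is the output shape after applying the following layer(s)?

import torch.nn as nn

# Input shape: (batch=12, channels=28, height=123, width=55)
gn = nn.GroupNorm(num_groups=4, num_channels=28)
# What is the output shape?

Input shape: (12, 28, 123, 55)
Output shape: (12, 28, 123, 55)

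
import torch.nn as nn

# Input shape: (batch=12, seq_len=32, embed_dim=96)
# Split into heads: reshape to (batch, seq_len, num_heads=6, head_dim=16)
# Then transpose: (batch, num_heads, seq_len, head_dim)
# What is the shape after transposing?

Input shape: (12, 32, 96)
  -> after reshape: (12, 32, 6, 16)
Output shape: (12, 6, 32, 16)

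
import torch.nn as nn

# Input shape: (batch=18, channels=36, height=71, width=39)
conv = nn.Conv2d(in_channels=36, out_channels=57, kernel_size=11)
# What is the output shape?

Input shape: (18, 36, 71, 39)
Output shape: (18, 57, 61, 29)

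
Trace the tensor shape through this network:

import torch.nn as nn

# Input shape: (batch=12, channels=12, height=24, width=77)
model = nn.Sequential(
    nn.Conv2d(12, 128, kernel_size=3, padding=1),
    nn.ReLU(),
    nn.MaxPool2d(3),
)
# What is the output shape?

Input shape: (12, 12, 24, 77)
  -> after Conv2d: (12, 128, 24, 77)
  -> after ReLU: (12, 128, 24, 77)
Output shape: (12, 128, 8, 25)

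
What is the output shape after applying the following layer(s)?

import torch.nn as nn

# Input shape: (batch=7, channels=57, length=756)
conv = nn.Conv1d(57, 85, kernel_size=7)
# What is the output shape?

Input shape: (7, 57, 756)
Output shape: (7, 85, 750)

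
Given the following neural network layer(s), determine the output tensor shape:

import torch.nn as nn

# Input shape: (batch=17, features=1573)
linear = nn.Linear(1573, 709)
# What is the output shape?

Input shape: (17, 1573)
Output shape: (17, 709)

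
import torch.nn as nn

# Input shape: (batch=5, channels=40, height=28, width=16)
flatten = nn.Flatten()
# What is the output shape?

Input shape: (5, 40, 28, 16)
Output shape: (5, 17920)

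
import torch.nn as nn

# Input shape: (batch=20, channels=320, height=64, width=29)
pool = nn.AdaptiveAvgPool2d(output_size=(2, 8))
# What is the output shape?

Input shape: (20, 320, 64, 29)
Output shape: (20, 320, 2, 8)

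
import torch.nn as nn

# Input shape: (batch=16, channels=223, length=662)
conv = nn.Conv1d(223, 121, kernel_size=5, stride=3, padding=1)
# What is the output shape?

Input shape: (16, 223, 662)
Output shape: (16, 121, 220)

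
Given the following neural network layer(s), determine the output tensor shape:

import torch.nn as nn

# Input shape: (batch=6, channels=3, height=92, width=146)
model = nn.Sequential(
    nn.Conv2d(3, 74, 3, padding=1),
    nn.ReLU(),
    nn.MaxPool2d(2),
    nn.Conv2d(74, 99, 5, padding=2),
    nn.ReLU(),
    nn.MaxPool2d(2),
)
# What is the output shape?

Input shape: (6, 3, 92, 146)
  -> after first Conv2d: (6, 74, 92, 146)
  -> after first MaxPool2d: (6, 74, 46, 73)
  -> after second Conv2d: (6, 99, 46, 73)
Output shape: (6, 99, 23, 36)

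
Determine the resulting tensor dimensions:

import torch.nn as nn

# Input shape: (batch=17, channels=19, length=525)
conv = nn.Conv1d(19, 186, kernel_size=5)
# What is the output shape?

Input shape: (17, 19, 525)
Output shape: (17, 186, 521)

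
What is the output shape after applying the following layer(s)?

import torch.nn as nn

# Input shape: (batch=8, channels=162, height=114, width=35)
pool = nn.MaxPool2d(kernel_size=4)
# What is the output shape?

Input shape: (8, 162, 114, 35)
Output shape: (8, 162, 28, 8)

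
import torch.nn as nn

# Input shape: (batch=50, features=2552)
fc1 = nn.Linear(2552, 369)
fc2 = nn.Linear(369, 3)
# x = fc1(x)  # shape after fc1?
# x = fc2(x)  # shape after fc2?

Input shape: (50, 2552)
  -> after fc1: (50, 369)
Output shape: (50, 3)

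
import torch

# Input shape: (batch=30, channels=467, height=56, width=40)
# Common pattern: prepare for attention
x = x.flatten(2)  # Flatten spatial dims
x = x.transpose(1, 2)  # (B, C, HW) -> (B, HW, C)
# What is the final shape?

Input shape: (30, 467, 56, 40)
  -> after flatten(2): (30, 467, 2240)
Output shape: (30, 2240, 467)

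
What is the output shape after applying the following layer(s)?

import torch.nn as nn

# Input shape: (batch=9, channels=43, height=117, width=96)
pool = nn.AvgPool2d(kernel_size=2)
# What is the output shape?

Input shape: (9, 43, 117, 96)
Output shape: (9, 43, 58, 48)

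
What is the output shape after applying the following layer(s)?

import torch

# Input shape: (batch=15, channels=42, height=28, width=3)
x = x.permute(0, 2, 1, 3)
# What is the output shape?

Input shape: (15, 42, 28, 3)
Output shape: (15, 28, 42, 3)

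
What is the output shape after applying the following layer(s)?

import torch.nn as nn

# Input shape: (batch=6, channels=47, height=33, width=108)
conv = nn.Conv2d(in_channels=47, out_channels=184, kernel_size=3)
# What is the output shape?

Input shape: (6, 47, 33, 108)
Output shape: (6, 184, 31, 106)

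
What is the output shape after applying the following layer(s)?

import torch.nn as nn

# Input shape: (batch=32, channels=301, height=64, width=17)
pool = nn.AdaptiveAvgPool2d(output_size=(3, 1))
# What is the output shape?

Input shape: (32, 301, 64, 17)
Output shape: (32, 301, 3, 1)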